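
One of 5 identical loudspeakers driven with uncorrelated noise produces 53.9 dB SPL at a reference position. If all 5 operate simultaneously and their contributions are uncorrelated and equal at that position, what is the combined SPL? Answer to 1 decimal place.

60.9 dB SPL

5 equal incoherent sources raise the level by 10·log₁₀(5) = 6.99 dB.
L_total = 53.9 + 6.99 = 60.9 dB SPL.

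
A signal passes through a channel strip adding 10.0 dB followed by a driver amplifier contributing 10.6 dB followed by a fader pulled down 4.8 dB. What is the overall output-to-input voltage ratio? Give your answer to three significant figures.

6.17

Net gain = 10.0 + 10.6 + (−4.8) = 15.8 dB.
Voltage ratio = 10^(15.8/20) = 6.17.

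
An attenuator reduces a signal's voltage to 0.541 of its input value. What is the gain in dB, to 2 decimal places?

-5.34 dB

For a voltage ratio, dB = 20·log₁₀(V₂/V₁).
20·log₁₀(0.541) = -5.34 dB.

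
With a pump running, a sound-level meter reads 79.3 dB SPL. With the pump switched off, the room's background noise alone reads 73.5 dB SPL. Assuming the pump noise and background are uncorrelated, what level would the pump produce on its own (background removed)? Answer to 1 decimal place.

Subtract intensities: L_src = 10·log₁₀(10^(L_total/10) − 10^(L_bg/10)).
L_src = 10·log₁₀(10^(79.3/10) − 10^(73.5/10)) = 10·log₁₀(62730000) = 78.0 dB SPL.

78.0 dB SPL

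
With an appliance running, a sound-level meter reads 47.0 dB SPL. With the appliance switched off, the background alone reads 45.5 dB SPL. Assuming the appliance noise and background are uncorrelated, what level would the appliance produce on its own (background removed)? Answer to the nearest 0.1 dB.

Subtract intensities: L_src = 10·log₁₀(10^(L_total/10) − 10^(L_bg/10)).
L_src = 10·log₁₀(10^(47.0/10) − 10^(45.5/10)) = 10·log₁₀(14640) = 41.7 dB SPL.

41.7 dB SPL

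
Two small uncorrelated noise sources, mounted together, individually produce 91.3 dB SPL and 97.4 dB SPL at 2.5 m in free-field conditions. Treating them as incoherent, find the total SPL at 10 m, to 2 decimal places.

86.31 dB SPL

Combined at 2.5 m: 10·log₁₀(10^(91.3/10)+10^(97.4/10)) = 98.353 dB SPL.
Then apply −20·log₁₀(10/2.5) = -12.041 dB → 86.31 dB SPL.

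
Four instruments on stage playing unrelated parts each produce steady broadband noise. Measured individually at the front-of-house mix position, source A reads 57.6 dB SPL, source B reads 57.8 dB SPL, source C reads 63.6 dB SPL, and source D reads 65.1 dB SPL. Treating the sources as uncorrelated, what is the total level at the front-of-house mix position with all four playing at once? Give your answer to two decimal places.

68.26 dB SPL

Add the sources as powers (linear), then convert back to dB:
L_total = 10·log₁₀(10^(57.6/10) + 10^(57.8/10) + 10^(63.6/10) + 10^(65.1/10)) = 10·log₁₀(6705000) = 68.26 dB SPL.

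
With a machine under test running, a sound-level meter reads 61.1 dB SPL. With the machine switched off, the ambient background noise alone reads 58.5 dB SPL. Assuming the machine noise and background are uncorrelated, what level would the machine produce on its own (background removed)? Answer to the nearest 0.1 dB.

Remove the background by subtracting linear intensities:
L_src = 10·log₁₀(10^(61.1/10) − 10^(58.5/10)) = 10·log₁₀(580300) = 57.6 dB SPL.

57.6 dB SPL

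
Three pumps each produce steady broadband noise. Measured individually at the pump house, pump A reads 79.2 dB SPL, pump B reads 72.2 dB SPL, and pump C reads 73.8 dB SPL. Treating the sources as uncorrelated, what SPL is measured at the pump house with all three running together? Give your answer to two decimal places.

Add the sources as powers (linear), then convert back to dB:
L_total = 10·log₁₀(10^(79.2/10) + 10^(72.2/10) + 10^(73.8/10)) = 10·log₁₀(123800000) = 80.93 dB SPL.

80.93 dB SPL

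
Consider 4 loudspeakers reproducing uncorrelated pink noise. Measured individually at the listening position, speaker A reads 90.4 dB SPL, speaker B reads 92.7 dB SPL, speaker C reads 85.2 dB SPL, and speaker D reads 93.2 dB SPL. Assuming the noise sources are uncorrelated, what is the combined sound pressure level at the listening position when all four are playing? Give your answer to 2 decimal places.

Uncorrelated sources add in intensity (power), not in dB.
L_total = 10·log₁₀(10^(90.4/10) + 10^(92.7/10) + 10^(85.2/10) + 10^(93.2/10)) = 10·log₁₀(5379000000) = 97.31 dB SPL.

97.31 dB SPL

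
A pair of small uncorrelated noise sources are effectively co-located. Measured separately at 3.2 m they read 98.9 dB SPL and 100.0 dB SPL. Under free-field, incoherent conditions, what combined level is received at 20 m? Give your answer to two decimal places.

Combined at 3.2 m: 10·log₁₀(10^(98.9/10)+10^(100.0/10)) = 102.495 dB SPL.
Then apply −20·log₁₀(20/3.2) = -15.918 dB → 86.58 dB SPL.

86.58 dB SPL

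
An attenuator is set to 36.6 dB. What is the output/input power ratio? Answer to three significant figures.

Power ratio = 10^(dB/10).
10^(-36.6/10) = 10^(-3.660) = 0.000219.

0.000219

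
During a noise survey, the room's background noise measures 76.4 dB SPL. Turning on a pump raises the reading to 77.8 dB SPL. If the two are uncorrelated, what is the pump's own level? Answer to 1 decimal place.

72.2 dB SPL

Remove the background by subtracting linear intensities:
L_src = 10·log₁₀(10^(77.8/10) − 10^(76.4/10)) = 10·log₁₀(16600000) = 72.2 dB SPL.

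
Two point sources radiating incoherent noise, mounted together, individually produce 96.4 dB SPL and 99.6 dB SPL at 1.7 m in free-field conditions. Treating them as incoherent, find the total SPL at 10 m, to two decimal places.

Combined at 1.7 m: 10·log₁₀(10^(96.4/10)+10^(99.6/10)) = 101.299 dB SPL.
Then apply −20·log₁₀(10/1.7) = -15.391 dB → 85.91 dB SPL.

85.91 dB SPL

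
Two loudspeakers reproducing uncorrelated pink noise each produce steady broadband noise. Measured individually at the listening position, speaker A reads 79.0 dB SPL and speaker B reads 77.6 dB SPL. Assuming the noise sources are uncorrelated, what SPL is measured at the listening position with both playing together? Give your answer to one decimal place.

81.4 dB SPL

Uncorrelated sources add in intensity (power), not in dB.
L_total = 10·log₁₀(10^(79.0/10) + 10^(77.6/10)) = 10·log₁₀(137000000) = 81.4 dB SPL.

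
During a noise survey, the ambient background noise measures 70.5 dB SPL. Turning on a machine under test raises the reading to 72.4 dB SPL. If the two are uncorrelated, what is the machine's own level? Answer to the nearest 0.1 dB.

Background correction is a power subtraction:
L_src = 10·log₁₀(10^(72.4/10) − 10^(70.5/10)) = 10·log₁₀(6158000) = 67.9 dB SPL.

67.9 dB SPL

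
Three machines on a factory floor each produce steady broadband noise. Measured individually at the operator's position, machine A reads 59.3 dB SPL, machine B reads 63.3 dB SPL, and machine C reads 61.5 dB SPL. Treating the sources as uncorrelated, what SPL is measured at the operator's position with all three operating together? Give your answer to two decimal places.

Add the sources as powers (linear), then convert back to dB:
L_total = 10·log₁₀(10^(59.3/10) + 10^(63.3/10) + 10^(61.5/10)) = 10·log₁₀(4402000) = 66.44 dB SPL.

66.44 dB SPL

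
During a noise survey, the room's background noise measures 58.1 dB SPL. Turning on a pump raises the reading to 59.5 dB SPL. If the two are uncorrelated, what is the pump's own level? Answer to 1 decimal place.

53.9 dB SPL

Remove the background by subtracting linear intensities:
L_src = 10·log₁₀(10^(59.5/10) − 10^(58.1/10)) = 10·log₁₀(245600) = 53.9 dB SPL.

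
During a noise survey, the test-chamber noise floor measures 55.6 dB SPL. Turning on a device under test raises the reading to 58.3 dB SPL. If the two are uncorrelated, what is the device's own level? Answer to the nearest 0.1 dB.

Remove the background by subtracting linear intensities:
L_src = 10·log₁₀(10^(58.3/10) − 10^(55.6/10)) = 10·log₁₀(313000) = 55.0 dB SPL.

55.0 dB SPL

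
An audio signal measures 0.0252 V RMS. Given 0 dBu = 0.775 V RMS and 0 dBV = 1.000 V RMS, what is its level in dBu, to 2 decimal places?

dBu = 20·log₁₀(V / 0.775 V).
20·log₁₀(0.0252/0.775) = -29.76 dBu.

-29.76 dBu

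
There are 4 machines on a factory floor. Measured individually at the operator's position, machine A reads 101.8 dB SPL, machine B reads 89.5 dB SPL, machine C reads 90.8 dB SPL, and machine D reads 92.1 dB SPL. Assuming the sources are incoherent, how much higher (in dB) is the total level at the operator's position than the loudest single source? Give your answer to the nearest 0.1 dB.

1.0 dB

Uncorrelated sources add in intensity (power), not in dB.
L_total = 10·log₁₀(10^(101.8/10) + 10^(89.5/10) + 10^(90.8/10) + 10^(92.1/10)) = 102.75 dB SPL.
Excess over the loudest (101.8 dB): 102.75 − 101.8 = 1.0 dB.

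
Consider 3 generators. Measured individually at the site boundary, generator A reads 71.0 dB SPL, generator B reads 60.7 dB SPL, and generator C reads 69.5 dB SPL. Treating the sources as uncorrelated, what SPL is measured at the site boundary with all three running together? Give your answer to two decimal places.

Incoherent sources sum as intensities:
L_total = 10·log₁₀(10^(71.0/10) + 10^(60.7/10) + 10^(69.5/10)) = 10·log₁₀(22680000) = 73.56 dB SPL.

73.56 dB SPL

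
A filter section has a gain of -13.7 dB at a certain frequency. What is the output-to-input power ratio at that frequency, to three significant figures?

0.0427

Power ratio = 10^(dB/10).
10^(-13.7/10) = 10^(-1.370) = 0.0427.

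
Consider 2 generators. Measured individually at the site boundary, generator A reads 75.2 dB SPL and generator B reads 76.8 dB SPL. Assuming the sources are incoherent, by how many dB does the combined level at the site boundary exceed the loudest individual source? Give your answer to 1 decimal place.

Add the sources as powers (linear), then convert back to dB:
L_total = 10·log₁₀(10^(75.2/10) + 10^(76.8/10)) = 79.08 dB SPL.
Excess over the loudest (76.8 dB): 79.08 − 76.8 = 2.3 dB.

2.3 dB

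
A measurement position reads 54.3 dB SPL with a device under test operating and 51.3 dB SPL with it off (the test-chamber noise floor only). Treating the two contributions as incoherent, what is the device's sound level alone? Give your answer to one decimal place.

51.3 dB SPL

Subtract intensities: L_src = 10·log₁₀(10^(L_total/10) − 10^(L_bg/10)).
L_src = 10·log₁₀(10^(54.3/10) − 10^(51.3/10)) = 10·log₁₀(134300) = 51.3 dB SPL.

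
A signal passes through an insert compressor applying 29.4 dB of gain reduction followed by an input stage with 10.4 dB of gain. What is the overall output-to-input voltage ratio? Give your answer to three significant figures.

0.112

Net gain = (−29.4) + 10.4 = -19.0 dB.
Voltage ratio = 10^(-19.0/20) = 0.112.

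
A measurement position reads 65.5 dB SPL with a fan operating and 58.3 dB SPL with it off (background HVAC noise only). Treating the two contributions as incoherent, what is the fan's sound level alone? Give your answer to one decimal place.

64.6 dB SPL

Subtract intensities: L_src = 10·log₁₀(10^(L_total/10) − 10^(L_bg/10)).
L_src = 10·log₁₀(10^(65.5/10) − 10^(58.3/10)) = 10·log₁₀(2872000) = 64.6 dB SPL.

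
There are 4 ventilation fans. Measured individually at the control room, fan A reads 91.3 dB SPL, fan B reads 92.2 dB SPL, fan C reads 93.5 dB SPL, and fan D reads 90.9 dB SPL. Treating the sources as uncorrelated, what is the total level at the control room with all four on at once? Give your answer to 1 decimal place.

98.1 dB SPL

Uncorrelated sources add in intensity (power), not in dB.
L_total = 10·log₁₀(10^(91.3/10) + 10^(92.2/10) + 10^(93.5/10) + 10^(90.9/10)) = 10·log₁₀(6478000000) = 98.1 dB SPL.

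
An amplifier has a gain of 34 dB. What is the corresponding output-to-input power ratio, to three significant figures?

Power ratio = 10^(dB/10).
10^(34/10) = 10^(3.400) = 2510.

2510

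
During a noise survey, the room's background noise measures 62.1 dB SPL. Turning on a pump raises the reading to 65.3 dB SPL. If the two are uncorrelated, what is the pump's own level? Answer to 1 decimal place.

62.5 dB SPL

Subtract intensities: L_src = 10·log₁₀(10^(L_total/10) − 10^(L_bg/10)).
L_src = 10·log₁₀(10^(65.3/10) − 10^(62.1/10)) = 10·log₁₀(1767000) = 62.5 dB SPL.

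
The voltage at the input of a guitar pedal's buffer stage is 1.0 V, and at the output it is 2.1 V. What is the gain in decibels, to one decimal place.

For a voltage ratio, dB = 20·log₁₀(V₂/V₁).
20·log₁₀(2.1/1.0) = 20·log₁₀(2.100) = 6.4 dB.

6.4 dB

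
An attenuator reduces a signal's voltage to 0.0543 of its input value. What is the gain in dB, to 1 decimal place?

Voltage is an amplitude quantity, so gain = 20·log₁₀(V_out/V_in).
20·log₁₀(0.0543) = -25.3 dB.

-25.3 dB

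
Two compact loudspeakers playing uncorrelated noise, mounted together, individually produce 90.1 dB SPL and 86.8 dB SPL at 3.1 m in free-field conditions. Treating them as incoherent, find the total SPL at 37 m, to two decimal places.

Combined at 3.1 m: 10·log₁₀(10^(90.1/10)+10^(86.8/10)) = 91.766 dB SPL.
Then apply −20·log₁₀(37/3.1) = -21.537 dB → 70.23 dB SPL.

70.23 dB SPL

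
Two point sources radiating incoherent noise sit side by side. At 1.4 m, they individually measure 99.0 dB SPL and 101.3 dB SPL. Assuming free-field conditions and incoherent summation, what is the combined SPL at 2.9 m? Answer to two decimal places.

96.99 dB SPL

Combined at 1.4 m: 10·log₁₀(10^(99.0/10)+10^(101.3/10)) = 103.311 dB SPL.
Then apply −20·log₁₀(2.9/1.4) = -6.325 dB → 96.99 dB SPL.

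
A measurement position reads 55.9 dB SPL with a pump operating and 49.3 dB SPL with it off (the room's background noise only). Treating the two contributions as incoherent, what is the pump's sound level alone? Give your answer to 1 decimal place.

54.8 dB SPL

Background correction is a power subtraction:
L_src = 10·log₁₀(10^(55.9/10) − 10^(49.3/10)) = 10·log₁₀(303900) = 54.8 dB SPL.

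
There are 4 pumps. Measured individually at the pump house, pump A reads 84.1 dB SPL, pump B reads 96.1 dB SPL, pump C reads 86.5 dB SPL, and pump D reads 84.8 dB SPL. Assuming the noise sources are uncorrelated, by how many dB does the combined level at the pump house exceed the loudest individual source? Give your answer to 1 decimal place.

1.0 dB

Uncorrelated sources add in intensity (power), not in dB.
L_total = 10·log₁₀(10^(84.1/10) + 10^(96.1/10) + 10^(86.5/10) + 10^(84.8/10)) = 97.06 dB SPL.
Excess over the loudest (96.1 dB): 97.06 − 96.1 = 1.0 dB.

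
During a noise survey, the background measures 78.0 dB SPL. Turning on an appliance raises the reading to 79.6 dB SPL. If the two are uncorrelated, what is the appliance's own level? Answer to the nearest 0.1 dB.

Subtract intensities: L_src = 10·log₁₀(10^(L_total/10) − 10^(L_bg/10)).
L_src = 10·log₁₀(10^(79.6/10) − 10^(78.0/10)) = 10·log₁₀(28110000) = 74.5 dB SPL.

74.5 dB SPL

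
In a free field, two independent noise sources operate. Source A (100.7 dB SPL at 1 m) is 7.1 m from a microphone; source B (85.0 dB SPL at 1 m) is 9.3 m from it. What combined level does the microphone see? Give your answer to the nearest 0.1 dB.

At the listener: L_A = 100.7 − 20·log₁₀(7.1) = 83.67 dB; L_B = 85.0 − 20·log₁₀(9.3) = 65.63 dB.
Combined: 10·log₁₀(10^(83.67/10)+10^(65.63/10)) = 83.7 dB SPL.

83.7 dB SPL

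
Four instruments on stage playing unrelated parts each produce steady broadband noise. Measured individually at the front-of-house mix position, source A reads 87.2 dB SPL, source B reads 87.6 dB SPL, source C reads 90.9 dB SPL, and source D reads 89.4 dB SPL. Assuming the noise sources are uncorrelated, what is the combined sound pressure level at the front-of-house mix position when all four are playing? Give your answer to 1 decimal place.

95.1 dB SPL

Uncorrelated sources add in intensity (power), not in dB.
L_total = 10·log₁₀(10^(87.2/10) + 10^(87.6/10) + 10^(90.9/10) + 10^(89.4/10)) = 10·log₁₀(3201000000) = 95.1 dB SPL.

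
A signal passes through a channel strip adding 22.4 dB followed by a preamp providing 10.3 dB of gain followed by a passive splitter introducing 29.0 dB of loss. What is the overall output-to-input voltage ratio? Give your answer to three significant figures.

Net gain = 22.4 + 10.3 + (−29.0) = 3.7 dB.
Voltage ratio = 10^(3.7/20) = 1.53.

1.53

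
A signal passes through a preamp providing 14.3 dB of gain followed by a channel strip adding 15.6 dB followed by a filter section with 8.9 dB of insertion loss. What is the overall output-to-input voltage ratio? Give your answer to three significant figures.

Net gain = 14.3 + 15.6 + (−8.9) = 21.0 dB.
Voltage ratio = 10^(21.0/20) = 11.2.

11.2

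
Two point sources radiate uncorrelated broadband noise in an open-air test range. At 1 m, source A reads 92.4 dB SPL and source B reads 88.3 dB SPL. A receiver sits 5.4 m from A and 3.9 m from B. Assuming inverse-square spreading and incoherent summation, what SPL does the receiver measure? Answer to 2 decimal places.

At the listener: L_A = 92.4 − 20·log₁₀(5.4) = 77.752 dB; L_B = 88.3 − 20·log₁₀(3.9) = 76.479 dB.
Combined: 10·log₁₀(10^(77.752/10)+10^(76.479/10)) = 80.17 dB SPL.

80.17 dB SPL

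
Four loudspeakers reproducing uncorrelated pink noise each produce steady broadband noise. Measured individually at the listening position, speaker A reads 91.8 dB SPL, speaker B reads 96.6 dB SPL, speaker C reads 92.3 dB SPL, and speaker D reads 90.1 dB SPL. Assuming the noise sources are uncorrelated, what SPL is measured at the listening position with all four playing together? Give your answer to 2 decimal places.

Uncorrelated sources add in intensity (power), not in dB.
L_total = 10·log₁₀(10^(91.8/10) + 10^(96.6/10) + 10^(92.3/10) + 10^(90.1/10)) = 10·log₁₀(8806000000) = 99.45 dB SPL.

99.45 dB SPL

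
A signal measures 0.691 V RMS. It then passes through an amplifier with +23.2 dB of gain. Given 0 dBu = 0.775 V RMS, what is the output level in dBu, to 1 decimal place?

+22.2 dBu

Input level: 20·log₁₀(0.691/0.775) = -1.00 dBu.
Output: -1.00 + 23.2 = +22.2 dBu.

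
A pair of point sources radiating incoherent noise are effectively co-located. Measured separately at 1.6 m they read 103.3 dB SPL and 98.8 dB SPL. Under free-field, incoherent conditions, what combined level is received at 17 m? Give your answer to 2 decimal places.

84.09 dB SPL

Combined at 1.6 m: 10·log₁₀(10^(103.3/10)+10^(98.8/10)) = 104.619 dB SPL.
Then apply −20·log₁₀(17/1.6) = -20.527 dB → 84.09 dB SPL.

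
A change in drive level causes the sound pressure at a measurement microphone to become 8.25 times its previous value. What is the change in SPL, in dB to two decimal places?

18.33 dB

Sound pressure is an amplitude quantity: ΔL = 20·log₁₀(p₂/p₁).
20·log₁₀(8.25) = 18.33 dB.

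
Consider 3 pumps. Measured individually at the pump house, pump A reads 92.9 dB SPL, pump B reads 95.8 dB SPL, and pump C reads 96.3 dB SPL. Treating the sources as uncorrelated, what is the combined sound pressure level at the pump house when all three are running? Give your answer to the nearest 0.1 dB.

Uncorrelated sources add in intensity (power), not in dB.
L_total = 10·log₁₀(10^(92.9/10) + 10^(95.8/10) + 10^(96.3/10)) = 10·log₁₀(10018000000) = 100.0 dB SPL.

100.0 dB SPL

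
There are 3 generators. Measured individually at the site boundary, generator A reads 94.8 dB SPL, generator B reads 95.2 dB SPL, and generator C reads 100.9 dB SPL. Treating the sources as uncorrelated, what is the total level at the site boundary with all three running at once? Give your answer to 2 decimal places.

102.70 dB SPL

Add the sources as powers (linear), then convert back to dB:
L_total = 10·log₁₀(10^(94.8/10) + 10^(95.2/10) + 10^(100.9/10)) = 10·log₁₀(18634000000) = 102.70 dB SPL.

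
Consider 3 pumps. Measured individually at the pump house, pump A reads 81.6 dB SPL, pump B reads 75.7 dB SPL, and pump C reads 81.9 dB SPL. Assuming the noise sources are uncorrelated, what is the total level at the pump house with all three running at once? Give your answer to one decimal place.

Incoherent sources sum as intensities:
L_total = 10·log₁₀(10^(81.6/10) + 10^(75.7/10) + 10^(81.9/10)) = 10·log₁₀(336600000) = 85.3 dB SPL.

85.3 dB SPL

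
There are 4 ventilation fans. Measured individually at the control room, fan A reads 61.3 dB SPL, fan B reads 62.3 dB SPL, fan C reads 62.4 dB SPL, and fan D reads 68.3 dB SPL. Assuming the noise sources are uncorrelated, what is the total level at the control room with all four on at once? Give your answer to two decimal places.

Incoherent sources sum as intensities:
L_total = 10·log₁₀(10^(61.3/10) + 10^(62.3/10) + 10^(62.4/10) + 10^(68.3/10)) = 10·log₁₀(11550000) = 70.62 dB SPL.

70.62 dB SPL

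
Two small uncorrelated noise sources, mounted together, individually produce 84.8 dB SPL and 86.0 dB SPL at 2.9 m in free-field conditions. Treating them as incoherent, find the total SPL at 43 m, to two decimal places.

65.03 dB SPL

Combined at 2.9 m: 10·log₁₀(10^(84.8/10)+10^(86.0/10)) = 88.452 dB SPL.
Then apply −20·log₁₀(43/2.9) = -23.421 dB → 65.03 dB SPL.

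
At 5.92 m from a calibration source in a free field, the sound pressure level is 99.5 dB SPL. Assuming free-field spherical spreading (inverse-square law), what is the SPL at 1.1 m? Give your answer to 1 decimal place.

114.1 dB SPL

For a point source in a free field, ΔL = −20·log₁₀(d₂/d₁).
ΔL = −20·log₁₀(1.1/5.92) = 14.62 dB, so L₂ = 99.5 + (14.62) = 114.1 dB SPL.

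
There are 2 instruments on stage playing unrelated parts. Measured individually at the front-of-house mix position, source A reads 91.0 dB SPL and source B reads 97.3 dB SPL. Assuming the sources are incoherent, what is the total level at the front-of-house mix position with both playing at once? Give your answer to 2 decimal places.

Add the sources as powers (linear), then convert back to dB:
L_total = 10·log₁₀(10^(91.0/10) + 10^(97.3/10)) = 10·log₁₀(6629000000) = 98.21 dB SPL.

98.21 dB SPL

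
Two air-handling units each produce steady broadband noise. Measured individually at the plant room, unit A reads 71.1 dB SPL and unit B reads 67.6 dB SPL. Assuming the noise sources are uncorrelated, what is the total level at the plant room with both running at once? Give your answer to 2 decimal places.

72.70 dB SPL

Uncorrelated sources add in intensity (power), not in dB.
L_total = 10·log₁₀(10^(71.1/10) + 10^(67.6/10)) = 10·log₁₀(18640000) = 72.70 dB SPL.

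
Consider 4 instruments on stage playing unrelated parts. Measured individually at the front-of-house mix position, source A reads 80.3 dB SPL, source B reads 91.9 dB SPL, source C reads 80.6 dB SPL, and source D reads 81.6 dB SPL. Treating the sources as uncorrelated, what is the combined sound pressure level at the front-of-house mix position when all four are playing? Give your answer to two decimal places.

92.82 dB SPL

Add the sources as powers (linear), then convert back to dB:
L_total = 10·log₁₀(10^(80.3/10) + 10^(91.9/10) + 10^(80.6/10) + 10^(81.6/10)) = 10·log₁₀(1915000000) = 92.82 dB SPL.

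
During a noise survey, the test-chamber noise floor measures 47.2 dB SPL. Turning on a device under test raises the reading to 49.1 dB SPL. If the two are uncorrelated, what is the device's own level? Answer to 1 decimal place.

44.6 dB SPL

Background correction is a power subtraction:
L_src = 10·log₁₀(10^(49.1/10) − 10^(47.2/10)) = 10·log₁₀(28800) = 44.6 dB SPL.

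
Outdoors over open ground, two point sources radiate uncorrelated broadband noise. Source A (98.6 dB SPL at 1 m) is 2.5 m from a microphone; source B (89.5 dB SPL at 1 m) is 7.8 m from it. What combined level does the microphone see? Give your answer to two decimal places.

At the listener: L_A = 98.6 − 20·log₁₀(2.5) = 90.641 dB; L_B = 89.5 − 20·log₁₀(7.8) = 71.658 dB.
Combined: 10·log₁₀(10^(90.641/10)+10^(71.658/10)) = 90.70 dB SPL.

90.70 dB SPL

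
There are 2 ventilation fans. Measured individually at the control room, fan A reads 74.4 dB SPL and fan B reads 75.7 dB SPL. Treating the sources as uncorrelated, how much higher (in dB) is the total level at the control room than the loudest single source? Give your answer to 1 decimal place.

2.4 dB

Uncorrelated sources add in intensity (power), not in dB.
L_total = 10·log₁₀(10^(74.4/10) + 10^(75.7/10)) = 78.11 dB SPL.
Excess over the loudest (75.7 dB): 78.11 − 75.7 = 2.4 dB.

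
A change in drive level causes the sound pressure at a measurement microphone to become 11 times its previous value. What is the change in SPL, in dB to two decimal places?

20.83 dB

SPL change from a pressure ratio uses the 20·log₁₀ form:
20·log₁₀(11) = 20.83 dB.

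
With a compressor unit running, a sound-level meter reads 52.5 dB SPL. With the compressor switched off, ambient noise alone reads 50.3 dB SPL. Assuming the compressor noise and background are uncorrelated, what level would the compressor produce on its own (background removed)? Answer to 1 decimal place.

Subtract intensities: L_src = 10·log₁₀(10^(L_total/10) − 10^(L_bg/10)).
L_src = 10·log₁₀(10^(52.5/10) − 10^(50.3/10)) = 10·log₁₀(70680) = 48.5 dB SPL.

48.5 dB SPL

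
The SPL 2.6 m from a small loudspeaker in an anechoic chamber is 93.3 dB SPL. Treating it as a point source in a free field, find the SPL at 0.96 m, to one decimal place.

102.0 dB SPL

For a point source in a free field, ΔL = −20·log₁₀(d₂/d₁).
ΔL = −20·log₁₀(0.96/2.6) = 8.65 dB, so L₂ = 93.3 + (8.65) = 102.0 dB SPL.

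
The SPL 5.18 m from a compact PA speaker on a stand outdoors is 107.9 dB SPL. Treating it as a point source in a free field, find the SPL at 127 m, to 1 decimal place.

Inverse-square spreading gives ΔL = −20·log₁₀(d₂/d₁).
ΔL = −20·log₁₀(127/5.18) = -27.79 dB, so L₂ = 107.9 + (-27.79) = 80.1 dB SPL.

80.1 dB SPL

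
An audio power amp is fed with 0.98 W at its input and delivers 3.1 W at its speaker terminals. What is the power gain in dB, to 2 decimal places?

5.00 dB

Power ratio → dB uses the 10·log₁₀ form:
10·log₁₀(3.1/0.98) = 10·log₁₀(3.163) = 5.00 dB.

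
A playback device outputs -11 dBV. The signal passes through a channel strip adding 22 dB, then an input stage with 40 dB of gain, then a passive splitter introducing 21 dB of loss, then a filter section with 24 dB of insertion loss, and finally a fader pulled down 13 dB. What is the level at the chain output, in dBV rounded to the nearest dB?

Cascaded gains and losses add directly in dB.
-11 + 22 + 40 − 21 − 24 − 13 = -7 dBV.

-7 dBV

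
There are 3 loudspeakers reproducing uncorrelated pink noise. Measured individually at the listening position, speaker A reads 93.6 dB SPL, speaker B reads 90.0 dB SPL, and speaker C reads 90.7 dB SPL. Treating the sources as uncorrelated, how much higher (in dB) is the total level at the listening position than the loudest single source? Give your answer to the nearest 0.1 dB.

Add the sources as powers (linear), then convert back to dB:
L_total = 10·log₁₀(10^(93.6/10) + 10^(90.0/10) + 10^(90.7/10)) = 96.50 dB SPL.
Excess over the loudest (93.6 dB): 96.50 − 93.6 = 2.9 dB.

2.9 dB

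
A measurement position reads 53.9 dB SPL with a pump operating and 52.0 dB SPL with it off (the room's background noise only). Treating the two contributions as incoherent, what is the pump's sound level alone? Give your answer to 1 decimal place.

49.4 dB SPL

Background correction is a power subtraction:
L_src = 10·log₁₀(10^(53.9/10) − 10^(52.0/10)) = 10·log₁₀(86980) = 49.4 dB SPL.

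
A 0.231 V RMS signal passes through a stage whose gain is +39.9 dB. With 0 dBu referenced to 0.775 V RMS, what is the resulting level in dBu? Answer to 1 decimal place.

+29.4 dBu

Input level: 20·log₁₀(0.231/0.775) = -10.51 dBu.
Output: -10.51 + 39.9 = +29.4 dBu.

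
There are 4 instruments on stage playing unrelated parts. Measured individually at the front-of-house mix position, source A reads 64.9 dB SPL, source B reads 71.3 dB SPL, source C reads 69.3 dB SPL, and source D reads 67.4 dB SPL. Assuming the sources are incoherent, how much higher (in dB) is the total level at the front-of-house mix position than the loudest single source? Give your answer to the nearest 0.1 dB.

3.6 dB

Incoherent sources sum as intensities:
L_total = 10·log₁₀(10^(64.9/10) + 10^(71.3/10) + 10^(69.3/10) + 10^(67.4/10)) = 74.86 dB SPL.
Excess over the loudest (71.3 dB): 74.86 − 71.3 = 3.6 dB.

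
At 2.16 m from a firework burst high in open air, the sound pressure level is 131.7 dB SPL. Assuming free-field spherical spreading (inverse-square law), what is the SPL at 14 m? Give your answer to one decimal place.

Inverse-square spreading gives ΔL = −20·log₁₀(d₂/d₁).
ΔL = −20·log₁₀(14/2.16) = -16.23 dB, so L₂ = 131.7 + (-16.23) = 115.5 dB SPL.

115.5 dB SPL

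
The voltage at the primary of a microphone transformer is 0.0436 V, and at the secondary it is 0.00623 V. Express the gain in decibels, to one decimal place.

For a voltage ratio, dB = 20·log₁₀(V₂/V₁).
20·log₁₀(0.00623/0.0436) = 20·log₁₀(0.1429) = -16.9 dB.

-16.9 dB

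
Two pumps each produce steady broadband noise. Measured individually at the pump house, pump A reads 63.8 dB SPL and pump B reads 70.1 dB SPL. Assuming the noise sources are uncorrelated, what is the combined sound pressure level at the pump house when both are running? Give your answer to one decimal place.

71.0 dB SPL

Incoherent sources sum as intensities:
L_total = 10·log₁₀(10^(63.8/10) + 10^(70.1/10)) = 10·log₁₀(12630000) = 71.0 dB SPL.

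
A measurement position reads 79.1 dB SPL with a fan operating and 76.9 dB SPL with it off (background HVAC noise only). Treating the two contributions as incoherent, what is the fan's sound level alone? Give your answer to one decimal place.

Subtract intensities: L_src = 10·log₁₀(10^(L_total/10) − 10^(L_bg/10)).
L_src = 10·log₁₀(10^(79.1/10) − 10^(76.9/10)) = 10·log₁₀(32310000) = 75.1 dB SPL.

75.1 dB SPL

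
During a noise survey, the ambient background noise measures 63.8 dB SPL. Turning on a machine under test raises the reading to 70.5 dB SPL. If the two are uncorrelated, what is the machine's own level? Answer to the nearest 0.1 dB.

69.5 dB SPL

Background correction is a power subtraction:
L_src = 10·log₁₀(10^(70.5/10) − 10^(63.8/10)) = 10·log₁₀(8821000) = 69.5 dB SPL.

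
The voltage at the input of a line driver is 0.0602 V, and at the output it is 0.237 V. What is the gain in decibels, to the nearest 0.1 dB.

11.9 dB

Voltage ratio → dB uses the 20·log₁₀ form:
20·log₁₀(0.237/0.0602) = 20·log₁₀(3.937) = 11.9 dB.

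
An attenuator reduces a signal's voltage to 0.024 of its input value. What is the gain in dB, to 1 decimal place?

Voltage is an amplitude quantity, so gain = 20·log₁₀(V_out/V_in).
20·log₁₀(0.024) = -32.4 dB.

-32.4 dB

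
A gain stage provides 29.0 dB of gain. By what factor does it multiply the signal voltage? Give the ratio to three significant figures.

28.2

Voltage ratio = 10^(dB/20).
10^(29.0/20) = 10^(1.450) = 28.2.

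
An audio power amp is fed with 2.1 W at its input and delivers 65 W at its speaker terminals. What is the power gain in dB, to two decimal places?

14.91 dB

Power is a power quantity, so gain = 10·log₁₀(P_out/P_in).
10·log₁₀(65/2.1) = 10·log₁₀(30.95) = 14.91 dB.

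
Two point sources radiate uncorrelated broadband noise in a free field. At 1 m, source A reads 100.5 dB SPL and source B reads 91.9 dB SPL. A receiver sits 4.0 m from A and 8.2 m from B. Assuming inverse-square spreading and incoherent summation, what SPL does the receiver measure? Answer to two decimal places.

88.60 dB SPL

At the listener: L_A = 100.5 − 20·log₁₀(4.0) = 88.459 dB; L_B = 91.9 − 20·log₁₀(8.2) = 73.624 dB.
Combined: 10·log₁₀(10^(88.459/10)+10^(73.624/10)) = 88.60 dB SPL.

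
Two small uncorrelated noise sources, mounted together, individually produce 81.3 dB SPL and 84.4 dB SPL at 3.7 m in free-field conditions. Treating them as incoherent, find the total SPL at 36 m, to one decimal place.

Combined at 3.7 m: 10·log₁₀(10^(81.3/10)+10^(84.4/10)) = 86.13 dB SPL.
Then apply −20·log₁₀(36/3.7) = -19.76 dB → 66.4 dB SPL.

66.4 dB SPL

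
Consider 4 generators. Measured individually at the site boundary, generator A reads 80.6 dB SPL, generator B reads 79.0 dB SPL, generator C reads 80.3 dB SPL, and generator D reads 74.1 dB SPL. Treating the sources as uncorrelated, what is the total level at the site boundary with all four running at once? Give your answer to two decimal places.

85.15 dB SPL

Incoherent sources sum as intensities:
L_total = 10·log₁₀(10^(80.6/10) + 10^(79.0/10) + 10^(80.3/10) + 10^(74.1/10)) = 10·log₁₀(327100000) = 85.15 dB SPL.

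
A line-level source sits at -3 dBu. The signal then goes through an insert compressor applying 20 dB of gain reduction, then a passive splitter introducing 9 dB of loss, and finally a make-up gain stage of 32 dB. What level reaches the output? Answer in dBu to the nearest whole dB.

Cascaded gains and losses add directly in dB.
-3 − 20 − 9 + 32 = 0 dBu.

0 dBu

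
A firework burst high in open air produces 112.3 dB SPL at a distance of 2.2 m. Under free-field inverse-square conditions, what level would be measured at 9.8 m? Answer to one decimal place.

99.3 dB SPL

For a point source in a free field, ΔL = −20·log₁₀(d₂/d₁).
ΔL = −20·log₁₀(9.8/2.2) = -12.98 dB, so L₂ = 112.3 + (-12.98) = 99.3 dB SPL.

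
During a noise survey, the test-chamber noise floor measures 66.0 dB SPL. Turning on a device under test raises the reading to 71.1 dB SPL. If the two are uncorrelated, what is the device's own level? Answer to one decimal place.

69.5 dB SPL

Subtract intensities: L_src = 10·log₁₀(10^(L_total/10) − 10^(L_bg/10)).
L_src = 10·log₁₀(10^(71.1/10) − 10^(66.0/10)) = 10·log₁₀(8901000) = 69.5 dB SPL.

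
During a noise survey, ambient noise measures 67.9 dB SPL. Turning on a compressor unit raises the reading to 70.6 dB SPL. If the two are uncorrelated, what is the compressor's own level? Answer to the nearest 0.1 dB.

Subtract intensities: L_src = 10·log₁₀(10^(L_total/10) − 10^(L_bg/10)).
L_src = 10·log₁₀(10^(70.6/10) − 10^(67.9/10)) = 10·log₁₀(5316000) = 67.3 dB SPL.

67.3 dB SPL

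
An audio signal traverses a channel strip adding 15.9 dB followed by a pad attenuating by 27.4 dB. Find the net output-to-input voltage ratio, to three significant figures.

0.266

Net gain = 15.9 + (−27.4) = -11.5 dB.
Voltage ratio = 10^(-11.5/20) = 0.266.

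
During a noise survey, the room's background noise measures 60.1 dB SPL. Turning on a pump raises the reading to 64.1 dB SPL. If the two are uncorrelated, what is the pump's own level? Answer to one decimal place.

Background correction is a power subtraction:
L_src = 10·log₁₀(10^(64.1/10) − 10^(60.1/10)) = 10·log₁₀(1547000) = 61.9 dB SPL.

61.9 dB SPL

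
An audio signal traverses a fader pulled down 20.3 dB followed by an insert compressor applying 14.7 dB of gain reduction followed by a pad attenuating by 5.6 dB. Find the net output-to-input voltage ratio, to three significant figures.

0.00933

Net gain = (−20.3) + (−14.7) + (−5.6) = -40.6 dB.
Voltage ratio = 10^(-40.6/20) = 0.00933.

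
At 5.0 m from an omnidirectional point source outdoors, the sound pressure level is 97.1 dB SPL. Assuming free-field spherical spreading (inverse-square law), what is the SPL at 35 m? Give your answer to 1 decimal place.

80.2 dB SPL

Free-field point source: level drops by 20·log₁₀ of the distance ratio.
ΔL = −20·log₁₀(35/5.0) = -16.90 dB, so L₂ = 97.1 + (-16.90) = 80.2 dB SPL.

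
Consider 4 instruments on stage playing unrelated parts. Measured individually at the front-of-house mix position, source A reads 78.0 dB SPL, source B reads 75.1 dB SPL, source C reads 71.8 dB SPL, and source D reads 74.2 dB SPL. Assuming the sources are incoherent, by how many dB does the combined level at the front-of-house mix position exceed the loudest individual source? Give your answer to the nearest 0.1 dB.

3.4 dB

Add the sources as powers (linear), then convert back to dB:
L_total = 10·log₁₀(10^(78.0/10) + 10^(75.1/10) + 10^(71.8/10) + 10^(74.2/10)) = 81.36 dB SPL.
Excess over the loudest (78.0 dB): 81.36 − 78.0 = 3.4 dB.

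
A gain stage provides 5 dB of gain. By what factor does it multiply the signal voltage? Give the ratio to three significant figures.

Voltage ratio = 10^(dB/20).
10^(5/20) = 10^(0.2500) = 1.78.

1.78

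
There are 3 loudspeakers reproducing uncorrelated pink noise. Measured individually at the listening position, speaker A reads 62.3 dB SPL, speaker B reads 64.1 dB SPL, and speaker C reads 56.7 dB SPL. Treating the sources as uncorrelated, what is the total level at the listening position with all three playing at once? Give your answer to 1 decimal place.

66.8 dB SPL

Uncorrelated sources add in intensity (power), not in dB.
L_total = 10·log₁₀(10^(62.3/10) + 10^(64.1/10) + 10^(56.7/10)) = 10·log₁₀(4736000) = 66.8 dB SPL.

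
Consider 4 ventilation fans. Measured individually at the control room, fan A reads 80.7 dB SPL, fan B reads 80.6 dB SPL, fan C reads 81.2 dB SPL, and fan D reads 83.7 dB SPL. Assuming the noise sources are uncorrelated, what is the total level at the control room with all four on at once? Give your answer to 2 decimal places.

Add the sources as powers (linear), then convert back to dB:
L_total = 10·log₁₀(10^(80.7/10) + 10^(80.6/10) + 10^(81.2/10) + 10^(83.7/10)) = 10·log₁₀(598600000) = 87.77 dB SPL.

87.77 dB SPL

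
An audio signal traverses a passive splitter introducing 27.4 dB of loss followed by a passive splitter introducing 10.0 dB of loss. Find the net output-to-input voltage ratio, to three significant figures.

Net gain = (−27.4) + (−10.0) = -37.4 dB.
Voltage ratio = 10^(-37.4/20) = 0.0135.

0.0135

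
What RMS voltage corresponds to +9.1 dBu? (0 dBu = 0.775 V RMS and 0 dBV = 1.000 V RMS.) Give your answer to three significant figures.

V = 0.775 V × 10^(+9.1/20).
= 0.775 × 2.851 = 2.21 V.

2.21 V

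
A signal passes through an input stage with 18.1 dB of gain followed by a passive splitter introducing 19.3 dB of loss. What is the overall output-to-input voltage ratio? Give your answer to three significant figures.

Net gain = 18.1 + (−19.3) = -1.2 dB.
Voltage ratio = 10^(-1.2/20) = 0.871.

0.871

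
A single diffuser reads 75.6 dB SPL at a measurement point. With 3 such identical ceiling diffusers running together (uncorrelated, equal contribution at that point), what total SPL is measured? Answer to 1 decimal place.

80.4 dB SPL

3 equal incoherent sources raise the level by 10·log₁₀(3) = 4.77 dB.
L_total = 75.6 + 4.77 = 80.4 dB SPL.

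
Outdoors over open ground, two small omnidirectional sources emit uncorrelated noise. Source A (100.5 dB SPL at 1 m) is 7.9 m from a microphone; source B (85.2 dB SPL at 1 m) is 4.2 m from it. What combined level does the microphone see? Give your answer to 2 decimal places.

At the listener: L_A = 100.5 − 20·log₁₀(7.9) = 82.547 dB; L_B = 85.2 − 20·log₁₀(4.2) = 72.735 dB.
Combined: 10·log₁₀(10^(82.547/10)+10^(72.735/10)) = 82.98 dB SPL.

82.98 dB SPL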